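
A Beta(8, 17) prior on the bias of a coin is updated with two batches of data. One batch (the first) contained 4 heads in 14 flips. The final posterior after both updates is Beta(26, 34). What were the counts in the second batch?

Sequential conjugate updates are equivalent to a single update on the pooled data, so total successes = posterior α − prior α and total failures = posterior β − prior β.
Total across both batches: 26−8=18 heads, 34−17=17 tails.
Subtract the first batch: 18−4=14 heads and 17−10=7 tails.

14 heads and 7 tails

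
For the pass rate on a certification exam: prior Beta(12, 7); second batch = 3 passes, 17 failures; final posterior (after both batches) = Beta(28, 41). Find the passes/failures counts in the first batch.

13 passes and 17 failures

Sequential conjugate updates are equivalent to a single update on the pooled data, so total successes = posterior α − prior α and total failures = posterior β − prior β.
Total across both batches: 28−12=16 passes, 41−7=34 failures.
Subtract the second batch: 16−3=13 passes and 34−17=17 failures.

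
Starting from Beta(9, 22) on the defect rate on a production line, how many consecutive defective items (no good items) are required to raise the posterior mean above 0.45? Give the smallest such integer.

k = 10

After k defective items and 0 good items the posterior is Beta(9+k, 22), with mean (9+k)/(9+22+k).
Set (9+k)/(31+k) > 0.45 and solve: k > (0.45·31 − 9)/(1 − 0.45) = 9.000.
The smallest integer exceeding 9.000 is 10, and checking k=10: (19)/(41) = 0.4634 > 0.45.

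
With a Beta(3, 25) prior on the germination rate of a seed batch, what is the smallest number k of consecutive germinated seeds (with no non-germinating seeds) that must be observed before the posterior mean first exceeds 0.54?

After k germinated seeds and 0 non-germinating seeds the posterior is Beta(3+k, 25), with mean (3+k)/(3+25+k).
Set (3+k)/(28+k) > 0.54 and solve: k > (0.54·28 − 3)/(1 − 0.54) = 26.348.
The smallest integer exceeding 26.348 is 27, and checking k=27: (30)/(55) = 0.5455 > 0.54.

k = 27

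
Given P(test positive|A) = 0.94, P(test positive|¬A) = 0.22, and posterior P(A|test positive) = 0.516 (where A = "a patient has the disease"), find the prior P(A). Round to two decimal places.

P(A) = 0.20

Bayes' rule in odds form gives O(A|E) = O(A)·[P(E|A)/P(E|¬A)], hence O(A) = O(A|E)/LR.
Posterior odds = 0.516/(1−0.516) = 1.0661. LR = 0.94/0.22 = 4.2727.
Prior odds = 1.0661/4.2727 = 0.2495, so P(A) = 0.2495/(1+0.2495) ≈ 0.20.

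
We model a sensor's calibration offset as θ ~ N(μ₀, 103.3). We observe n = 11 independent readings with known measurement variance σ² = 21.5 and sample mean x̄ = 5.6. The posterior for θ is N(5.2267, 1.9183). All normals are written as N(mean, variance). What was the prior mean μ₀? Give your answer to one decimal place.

The posterior mean is a precision-weighted average: μ_n = (τ₀μ₀ + τ_data·x̄)/(τ₀+τ_data), with τ₀=1/σ₀² and τ_data=n/σ².
Here τ₀ = 1/103.3 = 0.009681 and τ_data = 11/21.5 = 0.511628, so τ_n = 0.521309.
Rearranging for μ₀: μ₀ = (μ_n·τ_n − τ_data·x̄)/τ₀ = (5.2267·0.521309 − 0.511628·5.6) / 0.009681 = -0.140391/0.009681 ≈ -14.5.

μ₀ = -14.5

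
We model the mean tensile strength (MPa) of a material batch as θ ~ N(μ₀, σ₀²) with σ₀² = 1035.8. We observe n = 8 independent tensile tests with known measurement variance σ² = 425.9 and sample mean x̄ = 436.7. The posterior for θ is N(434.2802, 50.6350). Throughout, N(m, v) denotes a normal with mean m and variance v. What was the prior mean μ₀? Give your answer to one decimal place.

The posterior mean is a precision-weighted average: μ_n = (τ₀μ₀ + τ_data·x̄)/(τ₀+τ_data), with τ₀=1/σ₀² and τ_data=n/σ².
Here τ₀ = 1/1035.8 = 0.000965 and τ_data = 8/425.9 = 0.018784, so τ_n = 0.019749.
Rearranging for μ₀: μ₀ = (μ_n·τ_n − τ_data·x̄)/τ₀ = (434.2802·0.019749 − 0.018784·436.7) / 0.000965 = 0.373627/0.000965 ≈ 387.2.

μ₀ = 387.2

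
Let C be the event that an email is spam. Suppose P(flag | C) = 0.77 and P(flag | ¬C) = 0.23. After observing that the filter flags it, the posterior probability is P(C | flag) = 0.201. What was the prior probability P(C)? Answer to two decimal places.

Bayes' rule in odds form gives O(C|E) = O(C)·[P(E|C)/P(E|¬C)], hence O(C) = O(C|E)/LR.
Posterior odds = 0.201/(1−0.201) = 0.2516. LR = 0.77/0.23 = 3.3478.
Prior odds = 0.2516/3.3478 = 0.0752, so P(C) = 0.0752/(1+0.0752) ≈ 0.07.

P(C) = 0.07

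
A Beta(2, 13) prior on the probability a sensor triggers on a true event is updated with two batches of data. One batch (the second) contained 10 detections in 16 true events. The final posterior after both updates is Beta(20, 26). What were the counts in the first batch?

8 detections and 7 misses

Because Beta–binomial updating is additive in the counts, the combined data contributed (α_post−α_prior, β_post−β_prior) successes and failures.
Total across both batches: 20−2=18 detections, 26−13=13 misses.
Subtract the second batch: 18−10=8 detections and 13−6=7 misses.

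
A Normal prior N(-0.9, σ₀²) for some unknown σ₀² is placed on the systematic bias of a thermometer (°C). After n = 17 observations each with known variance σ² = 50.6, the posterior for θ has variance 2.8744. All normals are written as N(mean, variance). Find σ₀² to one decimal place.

Posterior precision equals prior precision plus data precision: 1/σ_n² = 1/σ₀² + n/σ².
So 1/σ₀² = 1/2.8744 − 17/50.6 = 0.347899 − 0.335968 = 0.011931.
Hence σ₀² = 1/0.011931 ≈ 83.8.

σ₀² = 83.8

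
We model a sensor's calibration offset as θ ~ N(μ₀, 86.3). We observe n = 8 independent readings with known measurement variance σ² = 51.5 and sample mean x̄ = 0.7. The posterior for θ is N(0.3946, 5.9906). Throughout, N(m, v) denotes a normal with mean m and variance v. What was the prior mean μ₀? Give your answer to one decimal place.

μ₀ = -3.7

The posterior mean is a precision-weighted average: μ_n = (τ₀μ₀ + τ_data·x̄)/(τ₀+τ_data), with τ₀=1/σ₀² and τ_data=n/σ².
Here τ₀ = 1/86.3 = 0.011587 and τ_data = 8/51.5 = 0.155340, so τ_n = 0.166927.
Rearranging for μ₀: μ₀ = (μ_n·τ_n − τ_data·x̄)/τ₀ = (0.3946·0.166927 − 0.155340·0.7) / 0.011587 = -0.042869/0.011587 ≈ -3.7.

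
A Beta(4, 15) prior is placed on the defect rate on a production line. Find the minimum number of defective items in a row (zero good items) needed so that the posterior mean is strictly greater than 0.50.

After k defective items and 0 good items the posterior is Beta(4+k, 15), with mean (4+k)/(4+15+k).
Set (4+k)/(19+k) > 0.50 and solve: k > (0.50·19 − 4)/(1 − 0.50) = 11.000.
The smallest integer exceeding 11.000 is 12, and checking k=12: (16)/(31) = 0.5161 > 0.50.

k = 12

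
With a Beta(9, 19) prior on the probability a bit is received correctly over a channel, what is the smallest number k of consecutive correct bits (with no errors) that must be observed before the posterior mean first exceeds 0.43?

After k correct bits and 0 errors the posterior is Beta(9+k, 19), with mean (9+k)/(9+19+k).
Set (9+k)/(28+k) > 0.43 and solve: k > (0.43·28 − 9)/(1 − 0.43) = 5.333.
The smallest integer exceeding 5.333 is 6.

k = 6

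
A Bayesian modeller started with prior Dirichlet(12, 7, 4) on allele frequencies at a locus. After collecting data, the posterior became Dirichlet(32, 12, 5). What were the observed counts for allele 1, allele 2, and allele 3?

For a Dirichlet(α) prior with multinomial counts c, the posterior is Dirichlet(α + c) componentwise.
Counts are posterior − prior componentwise: 32−12=20, 12−7=5, 5−4=1.

counts (20, 5, 1)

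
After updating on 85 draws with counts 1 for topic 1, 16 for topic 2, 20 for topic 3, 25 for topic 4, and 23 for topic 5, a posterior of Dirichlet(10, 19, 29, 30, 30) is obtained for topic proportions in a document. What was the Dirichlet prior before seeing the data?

Dirichlet(9, 3, 9, 5, 7)

For a Dirichlet(α) prior with multinomial counts c, the posterior is Dirichlet(α + c) componentwise.
Subtract each count from the matching posterior parameter: 10−1=9, 19−16=3, 29−20=9, 30−25=5, 30−23=7.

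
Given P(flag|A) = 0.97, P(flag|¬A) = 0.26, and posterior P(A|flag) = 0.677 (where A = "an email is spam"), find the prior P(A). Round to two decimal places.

In odds form, posterior odds = prior odds × likelihood ratio, so prior odds = posterior odds ÷ LR.
Posterior odds = 0.677/(1−0.677) = 2.0960. LR = 0.97/0.26 = 3.7308.
Prior odds = 2.0960/3.7308 = 0.5618, so P(A) = 0.5618/(1+0.5618) ≈ 0.36.

P(A) = 0.36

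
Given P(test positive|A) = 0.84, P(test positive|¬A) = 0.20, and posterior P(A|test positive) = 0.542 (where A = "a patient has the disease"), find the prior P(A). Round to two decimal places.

Bayes' rule in odds form gives O(A|E) = O(A)·[P(E|A)/P(E|¬A)], hence O(A) = O(A|E)/LR.
Posterior odds = 0.542/(1−0.542) = 1.1834. LR = 0.84/0.20 = 4.2000.
Prior odds = 1.1834/4.2000 = 0.2818, so P(A) = 0.2818/(1+0.2818) ≈ 0.22.

P(A) = 0.22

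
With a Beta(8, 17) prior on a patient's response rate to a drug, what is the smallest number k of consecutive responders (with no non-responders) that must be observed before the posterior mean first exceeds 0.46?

After k responders and 0 non-responders the posterior is Beta(8+k, 17), with mean (8+k)/(8+17+k).
Set (8+k)/(25+k) > 0.46 and solve: k > (0.46·25 − 8)/(1 − 0.46) = 6.481.
The smallest integer exceeding 6.481 is 7.

k = 7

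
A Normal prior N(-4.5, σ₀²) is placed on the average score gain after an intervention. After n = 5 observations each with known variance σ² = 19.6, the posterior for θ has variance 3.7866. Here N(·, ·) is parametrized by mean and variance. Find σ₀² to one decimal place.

Posterior precision equals prior precision plus data precision: 1/σ_n² = 1/σ₀² + n/σ².
So 1/σ₀² = 1/3.7866 − 5/19.6 = 0.264089 − 0.255102 = 0.008987.
Hence σ₀² = 1/0.008987 ≈ 111.3.

σ₀² = 111.3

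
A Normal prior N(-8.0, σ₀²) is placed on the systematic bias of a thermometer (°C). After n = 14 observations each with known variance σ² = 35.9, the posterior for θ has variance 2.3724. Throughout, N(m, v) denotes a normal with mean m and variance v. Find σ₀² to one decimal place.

For the Normal–Normal model with known σ², precisions add: τ_n = τ₀ + n/σ².
So 1/σ₀² = 1/2.3724 − 14/35.9 = 0.421514 − 0.389972 = 0.031542.
Hence σ₀² = 1/0.031542 ≈ 31.7.

σ₀² = 31.7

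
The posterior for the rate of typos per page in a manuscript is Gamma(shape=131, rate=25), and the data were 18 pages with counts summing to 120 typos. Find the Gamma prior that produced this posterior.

Gamma(shape=11, rate=7)

A Gamma(α, β) prior (rate parametrization) on a Poisson rate with n observations summing to S gives posterior Gamma(α+S, β+n).
So α = 131 − 120 = 11 and β = 25 − 18 = 7.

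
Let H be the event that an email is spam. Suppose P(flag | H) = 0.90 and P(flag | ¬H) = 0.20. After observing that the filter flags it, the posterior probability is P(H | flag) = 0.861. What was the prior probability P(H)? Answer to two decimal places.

P(H) = 0.58

In odds form, posterior odds = prior odds × likelihood ratio, so prior odds = posterior odds ÷ LR.
Posterior odds = 0.861/(1−0.861) = 6.1942. LR = 0.90/0.20 = 4.5000.
Prior odds = 6.1942/4.5000 = 1.3765, so P(H) = 1.3765/(1+1.3765) ≈ 0.58.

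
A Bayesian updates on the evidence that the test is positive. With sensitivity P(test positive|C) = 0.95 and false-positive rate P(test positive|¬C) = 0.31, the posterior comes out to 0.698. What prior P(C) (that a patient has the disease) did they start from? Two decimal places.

P(C) = 0.43

Bayes' rule in odds form gives O(C|E) = O(C)·[P(E|C)/P(E|¬C)], hence O(C) = O(C|E)/LR.
Posterior odds = 0.698/(1−0.698) = 2.3113. LR = 0.95/0.31 = 3.0645.
Prior odds = 2.3113/3.0645 = 0.7542, so P(C) = 0.7542/(1+0.7542) ≈ 0.43.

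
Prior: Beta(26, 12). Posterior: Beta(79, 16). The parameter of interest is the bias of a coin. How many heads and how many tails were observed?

Under Beta–binomial conjugacy the posterior parameters are (a+s, b+f).
Match parameters: s=79−26=53, f=16−12=4.

53 heads and 4 tails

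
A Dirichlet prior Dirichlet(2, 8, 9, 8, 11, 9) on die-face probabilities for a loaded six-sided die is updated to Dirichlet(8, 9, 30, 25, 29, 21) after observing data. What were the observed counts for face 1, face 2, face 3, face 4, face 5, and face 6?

counts (6, 1, 21, 17, 18, 12)

For a Dirichlet(α) prior with multinomial counts c, the posterior is Dirichlet(α + c) componentwise.
Counts are posterior − prior componentwise: 8−2=6, 9−8=1, 30−9=21, 25−8=17, 29−11=18, 21−9=12.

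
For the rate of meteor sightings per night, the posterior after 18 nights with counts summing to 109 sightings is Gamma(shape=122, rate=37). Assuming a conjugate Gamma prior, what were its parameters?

A Gamma(α, β) prior (rate parametrization) on a Poisson rate with n observations summing to S gives posterior Gamma(α+S, β+n).
So α = 122 − 109 = 13 and β = 37 − 18 = 19.

Gamma(shape=13, rate=19)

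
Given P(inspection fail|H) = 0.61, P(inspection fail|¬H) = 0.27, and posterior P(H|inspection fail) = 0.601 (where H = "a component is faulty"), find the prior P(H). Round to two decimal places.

Bayes' rule in odds form gives O(H|E) = O(H)·[P(E|H)/P(E|¬H)], hence O(H) = O(H|E)/LR.
Posterior odds = 0.601/(1−0.601) = 1.5063. LR = 0.61/0.27 = 2.2593.
Prior odds = 1.5063/2.2593 = 0.6667, so P(H) = 0.6667/(1+0.6667) ≈ 0.40.

P(H) = 0.40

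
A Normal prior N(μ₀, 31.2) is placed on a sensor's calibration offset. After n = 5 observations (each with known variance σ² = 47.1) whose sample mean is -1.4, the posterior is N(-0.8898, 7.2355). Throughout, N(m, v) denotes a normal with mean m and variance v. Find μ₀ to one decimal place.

The posterior mean is a precision-weighted average: μ_n = (τ₀μ₀ + τ_data·x̄)/(τ₀+τ_data), with τ₀=1/σ₀² and τ_data=n/σ².
Here τ₀ = 1/31.2 = 0.032051 and τ_data = 5/47.1 = 0.106157, so τ_n = 0.138208.
Rearranging for μ₀: μ₀ = (μ_n·τ_n − τ_data·x̄)/τ₀ = (-0.8898·0.138208 − 0.106157·-1.4) / 0.032051 = 0.025642/0.032051 ≈ 0.8.

μ₀ = 0.8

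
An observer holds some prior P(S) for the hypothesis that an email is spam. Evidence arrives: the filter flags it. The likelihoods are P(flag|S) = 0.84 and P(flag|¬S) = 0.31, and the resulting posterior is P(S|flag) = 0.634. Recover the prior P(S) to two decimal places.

Bayes' rule in odds form gives O(S|E) = O(S)·[P(E|S)/P(E|¬S)], hence O(S) = O(S|E)/LR.
Posterior odds = 0.634/(1−0.634) = 1.7322. LR = 0.84/0.31 = 2.7097.
Prior odds = 1.7322/2.7097 = 0.6393, so P(S) = 0.6393/(1+0.6393) ≈ 0.39.

P(S) = 0.39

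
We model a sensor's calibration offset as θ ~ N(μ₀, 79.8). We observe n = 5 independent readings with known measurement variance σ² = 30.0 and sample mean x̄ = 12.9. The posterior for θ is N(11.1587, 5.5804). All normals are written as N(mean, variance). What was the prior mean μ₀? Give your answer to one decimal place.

μ₀ = -12.0

With known observation variance, the Normal–Normal posterior has precision τ_n = τ₀ + n/σ² and mean μ_n = (τ₀μ₀ + (n/σ²)x̄)/τ_n.
Here τ₀ = 1/79.8 = 0.012531 and τ_data = 5/30.0 = 0.166667, so τ_n = 0.179198.
Rearranging for μ₀: μ₀ = (μ_n·τ_n − τ_data·x̄)/τ₀ = (11.1587·0.179198 − 0.166667·12.9) / 0.012531 = -0.150388/0.012531 ≈ -12.0.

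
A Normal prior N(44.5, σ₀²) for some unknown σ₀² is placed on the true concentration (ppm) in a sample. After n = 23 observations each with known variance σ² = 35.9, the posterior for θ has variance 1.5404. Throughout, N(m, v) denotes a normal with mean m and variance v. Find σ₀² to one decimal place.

For the Normal–Normal model with known σ², precisions add: τ_n = τ₀ + n/σ².
So 1/σ₀² = 1/1.5404 − 23/35.9 = 0.649182 − 0.640669 = 0.008513.
Hence σ₀² = 1/0.008513 ≈ 117.5.

σ₀² = 117.5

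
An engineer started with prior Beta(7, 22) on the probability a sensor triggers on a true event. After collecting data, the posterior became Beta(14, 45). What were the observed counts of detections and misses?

A Beta(α, β) prior with s successes and f failures in binomial data gives a Beta(α+s, β+f) posterior.
Match parameters: s=14−7=7, f=45−22=23.

7 detections and 23 misses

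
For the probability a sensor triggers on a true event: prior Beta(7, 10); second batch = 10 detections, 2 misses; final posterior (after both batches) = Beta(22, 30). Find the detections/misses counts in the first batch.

Sequential conjugate updates are equivalent to a single update on the pooled data, so total successes = posterior α − prior α and total failures = posterior β − prior β.
Total across both batches: 22−7=15 detections, 30−10=20 misses.
Subtract the second batch: 15−10=5 detections and 20−2=18 misses.

5 detections and 18 misses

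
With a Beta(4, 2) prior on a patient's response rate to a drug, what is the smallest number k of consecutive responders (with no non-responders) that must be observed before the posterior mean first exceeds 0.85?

After k responders and 0 non-responders the posterior is Beta(4+k, 2), with mean (4+k)/(4+2+k).
Set (4+k)/(6+k) > 0.85 and solve: k > (0.85·6 − 4)/(1 − 0.85) = 7.333.
The smallest integer exceeding 7.333 is 8.

k = 8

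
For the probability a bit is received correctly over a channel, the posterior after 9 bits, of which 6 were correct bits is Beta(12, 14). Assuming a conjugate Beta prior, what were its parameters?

Under Beta–binomial conjugacy the posterior parameters are (α+s, β+f).
Subtract the data counts: 12−6=6, 14−3=11.

Beta(6, 11)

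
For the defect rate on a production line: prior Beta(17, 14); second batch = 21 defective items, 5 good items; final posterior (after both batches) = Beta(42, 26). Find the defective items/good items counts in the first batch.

Sequential conjugate updates are equivalent to a single update on the pooled data, so total successes = posterior α − prior α and total failures = posterior β − prior β.
Total across both batches: 42−17=25 defective items, 26−14=12 good items.
Subtract the second batch: 25−21=4 defective items and 12−5=7 good items.

4 defective items and 7 good items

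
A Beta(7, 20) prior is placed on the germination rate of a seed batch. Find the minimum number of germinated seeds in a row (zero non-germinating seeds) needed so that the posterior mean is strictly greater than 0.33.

k = 3

After k germinated seeds and 0 non-germinating seeds the posterior is Beta(7+k, 20), with mean (7+k)/(7+20+k).
Set (7+k)/(27+k) > 0.33 and solve: k > (0.33·27 − 7)/(1 − 0.33) = 2.851.
The smallest integer exceeding 2.851 is 3.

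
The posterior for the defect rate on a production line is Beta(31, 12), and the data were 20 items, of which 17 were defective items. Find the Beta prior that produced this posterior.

Beta(14, 9)

Under Beta–binomial conjugacy the posterior parameters are (α+s, β+f).
So α = 31 − 17 = 14 and β = 12 − 3 = 9.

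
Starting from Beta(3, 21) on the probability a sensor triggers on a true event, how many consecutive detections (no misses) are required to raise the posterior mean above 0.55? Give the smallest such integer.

After k detections and 0 misses the posterior is Beta(3+k, 21), with mean (3+k)/(3+21+k).
Set (3+k)/(24+k) > 0.55 and solve: k > (0.55·24 − 3)/(1 − 0.55) = 22.667.
The smallest integer exceeding 22.667 is 23.

k = 23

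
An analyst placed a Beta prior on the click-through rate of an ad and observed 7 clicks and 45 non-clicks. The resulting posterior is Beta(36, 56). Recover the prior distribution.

Beta(29, 11)

Under Beta–binomial conjugacy the posterior parameters are (α+s, β+f).
So α = 36 − 7 = 29 and β = 56 − 45 = 11.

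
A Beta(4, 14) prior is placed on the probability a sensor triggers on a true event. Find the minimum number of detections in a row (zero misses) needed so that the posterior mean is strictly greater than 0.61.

k = 18

After k detections and 0 misses the posterior is Beta(4+k, 14), with mean (4+k)/(4+14+k).
Set (4+k)/(18+k) > 0.61 and solve: k > (0.61·18 − 4)/(1 − 0.61) = 17.897.
The smallest integer exceeding 17.897 is 18, and checking k=18: (22)/(36) = 0.6111 > 0.61.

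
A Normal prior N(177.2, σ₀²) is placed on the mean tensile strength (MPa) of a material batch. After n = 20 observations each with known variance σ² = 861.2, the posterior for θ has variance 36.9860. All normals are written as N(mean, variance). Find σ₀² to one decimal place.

σ₀² = 262.2

Posterior precision equals prior precision plus data precision: 1/σ_n² = 1/σ₀² + n/σ².
So 1/σ₀² = 1/36.9860 − 20/861.2 = 0.027037 − 0.023223 = 0.003814.
Hence σ₀² = 1/0.003814 ≈ 262.2.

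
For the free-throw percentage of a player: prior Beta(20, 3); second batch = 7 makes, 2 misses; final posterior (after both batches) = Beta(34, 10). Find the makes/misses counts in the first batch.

7 makes and 5 misses

Sequential conjugate updates are equivalent to a single update on the pooled data, so total successes = posterior α − prior α and total failures = posterior β − prior β.
Total across both batches: 34−20=14 makes, 10−3=7 misses.
Subtract the second batch: 14−7=7 makes and 7−2=5 misses.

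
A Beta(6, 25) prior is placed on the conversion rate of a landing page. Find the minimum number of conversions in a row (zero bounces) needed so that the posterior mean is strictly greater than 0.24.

k = 2

After k conversions and 0 bounces the posterior is Beta(6+k, 25), with mean (6+k)/(6+25+k).
Set (6+k)/(31+k) > 0.24 and solve: k > (0.24·31 − 6)/(1 − 0.24) = 1.895.
The smallest integer exceeding 1.895 is 2, and checking k=2: (8)/(33) = 0.2424 > 0.24.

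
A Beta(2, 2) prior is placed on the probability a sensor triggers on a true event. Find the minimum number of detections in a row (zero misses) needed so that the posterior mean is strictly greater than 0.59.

After k detections and 0 misses the posterior is Beta(2+k, 2), with mean (2+k)/(2+2+k).
Set (2+k)/(4+k) > 0.59 and solve: k > (0.59·4 − 2)/(1 − 0.59) = 0.878.
The smallest integer exceeding 0.878 is 1.

k = 1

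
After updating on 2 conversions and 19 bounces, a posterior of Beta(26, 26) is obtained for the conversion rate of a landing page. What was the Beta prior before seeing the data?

Beta(24, 7)

Beta is conjugate to the binomial likelihood: posterior = Beta(a+s, b+f).
Subtract the data counts: 26−2=24, 26−19=7.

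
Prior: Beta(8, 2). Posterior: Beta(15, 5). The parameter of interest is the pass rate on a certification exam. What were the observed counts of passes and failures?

Under Beta–binomial conjugacy the posterior parameters are (a+s, b+f).
So s = 15 − 8 = 7 and f = 5 − 2 = 3.

7 passes and 3 failures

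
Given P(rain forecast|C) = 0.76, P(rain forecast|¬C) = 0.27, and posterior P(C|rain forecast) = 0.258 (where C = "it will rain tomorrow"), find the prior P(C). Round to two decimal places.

Bayes' rule in odds form gives O(C|E) = O(C)·[P(E|C)/P(E|¬C)], hence O(C) = O(C|E)/LR.
Posterior odds = 0.258/(1−0.258) = 0.3477. LR = 0.76/0.27 = 2.8148.
Prior odds = 0.3477/2.8148 = 0.1235, so P(C) = 0.1235/(1+0.1235) ≈ 0.11.

P(C) = 0.11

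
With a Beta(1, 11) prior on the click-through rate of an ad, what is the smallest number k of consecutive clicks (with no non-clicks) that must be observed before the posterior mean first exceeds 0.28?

k = 4

After k clicks and 0 non-clicks the posterior is Beta(1+k, 11), with mean (1+k)/(1+11+k).
Set (1+k)/(12+k) > 0.28 and solve: k > (0.28·12 − 1)/(1 − 0.28) = 3.278.
The smallest integer exceeding 3.278 is 4, and checking k=4: (5)/(16) = 0.3125 > 0.28.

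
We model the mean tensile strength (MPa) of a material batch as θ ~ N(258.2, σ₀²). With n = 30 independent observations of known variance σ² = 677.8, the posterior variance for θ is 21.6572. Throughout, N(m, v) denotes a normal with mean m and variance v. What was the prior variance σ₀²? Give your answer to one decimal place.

For the Normal–Normal model with known σ², precisions add: τ_n = τ₀ + n/σ².
So 1/σ₀² = 1/21.6572 − 30/677.8 = 0.046174 − 0.044261 = 0.001913.
Hence σ₀² = 1/0.001913 ≈ 522.7.

σ₀² = 522.7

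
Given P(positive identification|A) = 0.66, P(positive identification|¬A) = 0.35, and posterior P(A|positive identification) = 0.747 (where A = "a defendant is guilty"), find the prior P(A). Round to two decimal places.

P(A) = 0.61

Bayes' rule in odds form gives O(A|E) = O(A)·[P(E|A)/P(E|¬A)], hence O(A) = O(A|E)/LR.
Posterior odds = 0.747/(1−0.747) = 2.9526. LR = 0.66/0.35 = 1.8857.
Prior odds = 2.9526/1.8857 = 1.5658, so P(A) = 1.5658/(1+1.5658) ≈ 0.61.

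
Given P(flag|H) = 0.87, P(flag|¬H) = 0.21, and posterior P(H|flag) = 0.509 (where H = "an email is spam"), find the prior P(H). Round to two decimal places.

P(H) = 0.20

In odds form, posterior odds = prior odds × likelihood ratio, so prior odds = posterior odds ÷ LR.
Posterior odds = 0.509/(1−0.509) = 1.0367. LR = 0.87/0.21 = 4.1429.
Prior odds = 1.0367/4.1429 = 0.2502, so P(H) = 0.2502/(1+0.2502) ≈ 0.20.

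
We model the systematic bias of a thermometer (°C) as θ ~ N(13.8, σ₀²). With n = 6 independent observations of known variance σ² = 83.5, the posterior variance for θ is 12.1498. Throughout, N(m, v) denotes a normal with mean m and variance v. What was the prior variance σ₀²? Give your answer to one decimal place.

Posterior precision equals prior precision plus data precision: 1/σ_n² = 1/σ₀² + n/σ².
So 1/σ₀² = 1/12.1498 − 6/83.5 = 0.082306 − 0.071856 = 0.010450.
Hence σ₀² = 1/0.010450 ≈ 95.7.

σ₀² = 95.7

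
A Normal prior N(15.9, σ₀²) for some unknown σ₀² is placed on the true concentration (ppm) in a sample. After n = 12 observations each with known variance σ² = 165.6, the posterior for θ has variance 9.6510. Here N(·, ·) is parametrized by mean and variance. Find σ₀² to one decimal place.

σ₀² = 32.1

Posterior precision equals prior precision plus data precision: 1/σ_n² = 1/σ₀² + n/σ².
So 1/σ₀² = 1/9.6510 − 12/165.6 = 0.103616 − 0.072464 = 0.031152.
Hence σ₀² = 1/0.031152 ≈ 32.1.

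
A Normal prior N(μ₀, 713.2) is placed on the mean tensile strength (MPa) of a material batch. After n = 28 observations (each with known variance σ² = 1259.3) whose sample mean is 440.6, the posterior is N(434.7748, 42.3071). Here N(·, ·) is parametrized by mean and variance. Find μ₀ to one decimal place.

μ₀ = 342.4

The posterior mean is a precision-weighted average: μ_n = (τ₀μ₀ + τ_data·x̄)/(τ₀+τ_data), with τ₀=1/σ₀² and τ_data=n/σ².
Here τ₀ = 1/713.2 = 0.001402 and τ_data = 28/1259.3 = 0.022235, so τ_n = 0.023637.
Rearranging for μ₀: μ₀ = (μ_n·τ_n − τ_data·x̄)/τ₀ = (434.7748·0.023637 − 0.022235·440.6) / 0.001402 = 0.480031/0.001402 ≈ 342.4.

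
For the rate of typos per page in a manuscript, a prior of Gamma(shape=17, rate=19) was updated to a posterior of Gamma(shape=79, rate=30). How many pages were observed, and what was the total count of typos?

Gamma–Poisson conjugacy: posterior shape = α + Σxᵢ, posterior rate = β + n.
Matching: Σxᵢ = 79 − 17 = 62 and n = 30 − 19 = 11.

n = 11 pages with total 62 typos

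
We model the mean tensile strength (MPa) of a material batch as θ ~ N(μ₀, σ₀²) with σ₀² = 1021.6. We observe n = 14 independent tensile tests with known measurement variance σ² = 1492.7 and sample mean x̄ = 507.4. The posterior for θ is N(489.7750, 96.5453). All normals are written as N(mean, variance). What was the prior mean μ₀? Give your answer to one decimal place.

μ₀ = 320.9

With known observation variance, the Normal–Normal posterior has precision τ_n = τ₀ + n/σ² and mean μ_n = (τ₀μ₀ + (n/σ²)x̄)/τ_n.
Here τ₀ = 1/1021.6 = 0.000979 and τ_data = 14/1492.7 = 0.009379, so τ_n = 0.010358.
Rearranging for μ₀: μ₀ = (μ_n·τ_n − τ_data·x̄)/τ₀ = (489.7750·0.010358 − 0.009379·507.4) / 0.000979 = 0.314185/0.000979 ≈ 320.9.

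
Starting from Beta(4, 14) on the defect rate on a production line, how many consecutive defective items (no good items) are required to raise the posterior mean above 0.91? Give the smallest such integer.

After k defective items and 0 good items the posterior is Beta(4+k, 14), with mean (4+k)/(4+14+k).
Set (4+k)/(18+k) > 0.91 and solve: k > (0.91·18 − 4)/(1 − 0.91) = 137.556.
The smallest integer exceeding 137.556 is 138.

k = 138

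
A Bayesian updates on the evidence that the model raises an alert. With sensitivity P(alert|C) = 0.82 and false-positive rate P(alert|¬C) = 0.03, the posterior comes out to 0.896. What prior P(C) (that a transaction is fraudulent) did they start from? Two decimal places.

P(C) = 0.24

Bayes' rule in odds form gives O(C|E) = O(C)·[P(E|C)/P(E|¬C)], hence O(C) = O(C|E)/LR.
Posterior odds = 0.896/(1−0.896) = 8.6154. LR = 0.82/0.03 = 27.3333.
Prior odds = 8.6154/27.3333 = 0.3152, so P(C) = 0.3152/(1+0.3152) ≈ 0.24.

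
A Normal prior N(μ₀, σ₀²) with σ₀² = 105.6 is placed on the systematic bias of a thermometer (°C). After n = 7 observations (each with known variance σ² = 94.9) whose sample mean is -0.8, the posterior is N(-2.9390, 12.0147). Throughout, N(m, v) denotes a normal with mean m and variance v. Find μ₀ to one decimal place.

The posterior mean is a precision-weighted average: μ_n = (τ₀μ₀ + τ_data·x̄)/(τ₀+τ_data), with τ₀=1/σ₀² and τ_data=n/σ².
Here τ₀ = 1/105.6 = 0.009470 and τ_data = 7/94.9 = 0.073762, so τ_n = 0.083232.
Rearranging for μ₀: μ₀ = (μ_n·τ_n − τ_data·x̄)/τ₀ = (-2.9390·0.083232 − 0.073762·-0.8) / 0.009470 = -0.185609/0.009470 ≈ -19.6.

μ₀ = -19.6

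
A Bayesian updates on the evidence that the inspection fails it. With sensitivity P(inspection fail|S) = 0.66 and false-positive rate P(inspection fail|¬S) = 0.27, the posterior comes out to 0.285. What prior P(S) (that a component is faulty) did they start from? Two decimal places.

P(S) = 0.14

In odds form, posterior odds = prior odds × likelihood ratio, so prior odds = posterior odds ÷ LR.
Posterior odds = 0.285/(1−0.285) = 0.3986. LR = 0.66/0.27 = 2.4444.
Prior odds = 0.3986/2.4444 = 0.1631, so P(S) = 0.1631/(1+0.1631) ≈ 0.14.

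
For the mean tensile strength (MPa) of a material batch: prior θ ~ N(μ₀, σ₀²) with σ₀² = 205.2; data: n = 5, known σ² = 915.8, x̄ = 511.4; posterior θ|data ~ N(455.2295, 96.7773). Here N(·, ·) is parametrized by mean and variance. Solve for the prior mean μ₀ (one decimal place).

With known observation variance, the Normal–Normal posterior has precision τ_n = τ₀ + n/σ² and mean μ_n = (τ₀μ₀ + (n/σ²)x̄)/τ_n.
Here τ₀ = 1/205.2 = 0.004873 and τ_data = 5/915.8 = 0.005460, so τ_n = 0.010333.
Rearranging for μ₀: μ₀ = (μ_n·τ_n − τ_data·x̄)/τ₀ = (455.2295·0.010333 − 0.005460·511.4) / 0.004873 = 1.911642/0.004873 ≈ 392.3.

μ₀ = 392.3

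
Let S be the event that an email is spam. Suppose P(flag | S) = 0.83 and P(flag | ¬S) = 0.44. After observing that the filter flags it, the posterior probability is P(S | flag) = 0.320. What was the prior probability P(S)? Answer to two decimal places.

P(S) = 0.20

Bayes' rule in odds form gives O(S|E) = O(S)·[P(E|S)/P(E|¬S)], hence O(S) = O(S|E)/LR.
Posterior odds = 0.320/(1−0.320) = 0.4706. LR = 0.83/0.44 = 1.8864.
Prior odds = 0.4706/1.8864 = 0.2495, so P(S) = 0.2495/(1+0.2495) ≈ 0.20.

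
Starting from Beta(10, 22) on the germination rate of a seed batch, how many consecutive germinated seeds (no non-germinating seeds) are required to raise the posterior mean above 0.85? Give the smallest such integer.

After k germinated seeds and 0 non-germinating seeds the posterior is Beta(10+k, 22), with mean (10+k)/(10+22+k).
Set (10+k)/(32+k) > 0.85 and solve: k > (0.85·32 − 10)/(1 − 0.85) = 114.667.
The smallest integer exceeding 114.667 is 115.

k = 115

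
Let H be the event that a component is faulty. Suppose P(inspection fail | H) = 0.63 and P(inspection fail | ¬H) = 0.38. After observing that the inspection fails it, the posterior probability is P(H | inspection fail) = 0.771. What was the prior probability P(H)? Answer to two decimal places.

Bayes' rule in odds form gives O(H|E) = O(H)·[P(E|H)/P(E|¬H)], hence O(H) = O(H|E)/LR.
Posterior odds = 0.771/(1−0.771) = 3.3668. LR = 0.63/0.38 = 1.6579.
Prior odds = 3.3668/1.6579 = 2.0308, so P(H) = 2.0308/(1+2.0308) ≈ 0.67.

P(H) = 0.67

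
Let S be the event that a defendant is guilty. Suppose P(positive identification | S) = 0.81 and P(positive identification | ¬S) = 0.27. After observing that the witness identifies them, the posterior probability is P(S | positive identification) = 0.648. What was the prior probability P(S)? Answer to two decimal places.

In odds form, posterior odds = prior odds × likelihood ratio, so prior odds = posterior odds ÷ LR.
Posterior odds = 0.648/(1−0.648) = 1.8409. LR = 0.81/0.27 = 3.0000.
Prior odds = 1.8409/3.0000 = 0.6136, so P(S) = 0.6136/(1+0.6136) ≈ 0.38.

P(S) = 0.38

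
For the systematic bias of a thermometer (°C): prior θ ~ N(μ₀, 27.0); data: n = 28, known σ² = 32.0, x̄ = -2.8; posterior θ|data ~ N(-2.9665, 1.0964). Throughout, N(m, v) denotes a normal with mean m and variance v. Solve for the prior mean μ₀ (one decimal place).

With known observation variance, the Normal–Normal posterior has precision τ_n = τ₀ + n/σ² and mean μ_n = (τ₀μ₀ + (n/σ²)x̄)/τ_n.
Here τ₀ = 1/27.0 = 0.037037 and τ_data = 28/32.0 = 0.875000, so τ_n = 0.912037.
Rearranging for μ₀: μ₀ = (μ_n·τ_n − τ_data·x̄)/τ₀ = (-2.9665·0.912037 − 0.875000·-2.8) / 0.037037 = -0.255558/0.037037 ≈ -6.9.

μ₀ = -6.9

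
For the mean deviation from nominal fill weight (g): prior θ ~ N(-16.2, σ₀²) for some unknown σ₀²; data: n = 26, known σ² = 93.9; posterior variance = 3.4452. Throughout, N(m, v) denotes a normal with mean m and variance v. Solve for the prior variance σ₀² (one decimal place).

σ₀² = 74.8

Posterior precision equals prior precision plus data precision: 1/σ_n² = 1/σ₀² + n/σ².
So 1/σ₀² = 1/3.4452 − 26/93.9 = 0.290259 − 0.276890 = 0.013369.
Hence σ₀² = 1/0.013369 ≈ 74.8.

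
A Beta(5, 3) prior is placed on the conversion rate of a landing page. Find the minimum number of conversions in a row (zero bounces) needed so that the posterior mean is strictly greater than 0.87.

After k conversions and 0 bounces the posterior is Beta(5+k, 3), with mean (5+k)/(5+3+k).
Set (5+k)/(8+k) > 0.87 and solve: k > (0.87·8 − 5)/(1 − 0.87) = 15.077.
The smallest integer exceeding 15.077 is 16, and checking k=16: (21)/(24) = 0.8750 > 0.87.

k = 16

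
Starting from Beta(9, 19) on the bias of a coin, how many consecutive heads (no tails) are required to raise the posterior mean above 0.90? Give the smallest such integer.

k = 163

After k heads and 0 tails the posterior is Beta(9+k, 19), with mean (9+k)/(9+19+k).
Set (9+k)/(28+k) > 0.90 and solve: k > (0.90·28 − 9)/(1 − 0.90) = 162.000.
The smallest integer exceeding 162.000 is 163.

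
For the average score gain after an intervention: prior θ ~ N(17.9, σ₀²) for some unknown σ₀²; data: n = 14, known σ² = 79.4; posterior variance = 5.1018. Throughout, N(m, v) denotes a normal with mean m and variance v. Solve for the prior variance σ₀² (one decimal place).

σ₀² = 50.8

Posterior precision equals prior precision plus data precision: 1/σ_n² = 1/σ₀² + n/σ².
So 1/σ₀² = 1/5.1018 − 14/79.4 = 0.196009 − 0.176322 = 0.019687.
Hence σ₀² = 1/0.019687 ≈ 50.8.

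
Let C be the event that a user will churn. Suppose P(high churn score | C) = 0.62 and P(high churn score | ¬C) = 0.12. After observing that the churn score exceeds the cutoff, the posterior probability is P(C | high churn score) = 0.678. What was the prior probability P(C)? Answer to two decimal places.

Bayes' rule in odds form gives O(C|E) = O(C)·[P(E|C)/P(E|¬C)], hence O(C) = O(C|E)/LR.
Posterior odds = 0.678/(1−0.678) = 2.1056. LR = 0.62/0.12 = 5.1667.
Prior odds = 2.1056/5.1667 = 0.4075, so P(C) = 0.4075/(1+0.4075) ≈ 0.29.

P(C) = 0.29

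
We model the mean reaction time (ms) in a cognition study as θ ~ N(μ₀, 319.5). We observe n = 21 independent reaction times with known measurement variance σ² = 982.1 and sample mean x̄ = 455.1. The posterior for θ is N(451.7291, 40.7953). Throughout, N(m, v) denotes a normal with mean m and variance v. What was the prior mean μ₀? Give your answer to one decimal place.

With known observation variance, the Normal–Normal posterior has precision τ_n = τ₀ + n/σ² and mean μ_n = (τ₀μ₀ + (n/σ²)x̄)/τ_n.
Here τ₀ = 1/319.5 = 0.003130 and τ_data = 21/982.1 = 0.021383, so τ_n = 0.024513.
Rearranging for μ₀: μ₀ = (μ_n·τ_n − τ_data·x̄)/τ₀ = (451.7291·0.024513 − 0.021383·455.1) / 0.003130 = 1.341832/0.003130 ≈ 428.7.

μ₀ = 428.7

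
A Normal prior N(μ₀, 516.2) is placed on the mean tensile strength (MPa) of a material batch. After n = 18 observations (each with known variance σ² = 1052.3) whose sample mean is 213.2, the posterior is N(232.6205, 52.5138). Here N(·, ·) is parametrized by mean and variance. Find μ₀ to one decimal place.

With known observation variance, the Normal–Normal posterior has precision τ_n = τ₀ + n/σ² and mean μ_n = (τ₀μ₀ + (n/σ²)x̄)/τ_n.
Here τ₀ = 1/516.2 = 0.001937 and τ_data = 18/1052.3 = 0.017105, so τ_n = 0.019042.
Rearranging for μ₀: μ₀ = (μ_n·τ_n − τ_data·x̄)/τ₀ = (232.6205·0.019042 − 0.017105·213.2) / 0.001937 = 0.782774/0.001937 ≈ 404.1.

μ₀ = 404.1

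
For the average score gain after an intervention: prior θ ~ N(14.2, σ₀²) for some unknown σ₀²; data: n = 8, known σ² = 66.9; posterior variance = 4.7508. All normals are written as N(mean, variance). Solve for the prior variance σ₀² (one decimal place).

σ₀² = 11.0

Posterior precision equals prior precision plus data precision: 1/σ_n² = 1/σ₀² + n/σ².
So 1/σ₀² = 1/4.7508 − 8/66.9 = 0.210491 − 0.119581 = 0.090910.
Hence σ₀² = 1/0.090910 ≈ 11.0.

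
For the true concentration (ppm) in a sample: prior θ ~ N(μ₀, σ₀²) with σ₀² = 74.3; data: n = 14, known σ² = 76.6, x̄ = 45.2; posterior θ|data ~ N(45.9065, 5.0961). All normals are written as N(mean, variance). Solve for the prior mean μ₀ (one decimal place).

μ₀ = 55.5

The posterior mean is a precision-weighted average: μ_n = (τ₀μ₀ + τ_data·x̄)/(τ₀+τ_data), with τ₀=1/σ₀² and τ_data=n/σ².
Here τ₀ = 1/74.3 = 0.013459 and τ_data = 14/76.6 = 0.182768, so τ_n = 0.196227.
Rearranging for μ₀: μ₀ = (μ_n·τ_n − τ_data·x̄)/τ₀ = (45.9065·0.196227 − 0.182768·45.2) / 0.013459 = 0.746981/0.013459 ≈ 55.5.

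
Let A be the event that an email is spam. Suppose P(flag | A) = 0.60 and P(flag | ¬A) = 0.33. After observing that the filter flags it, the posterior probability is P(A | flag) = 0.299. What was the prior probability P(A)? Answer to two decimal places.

P(A) = 0.19

In odds form, posterior odds = prior odds × likelihood ratio, so prior odds = posterior odds ÷ LR.
Posterior odds = 0.299/(1−0.299) = 0.4265. LR = 0.60/0.33 = 1.8182.
Prior odds = 0.4265/1.8182 = 0.2346, so P(A) = 0.2346/(1+0.2346) ≈ 0.19.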